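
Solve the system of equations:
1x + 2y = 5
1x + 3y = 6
x = 3, y = 1

Use elimination (row reduction):
Equation 1: 1x + 2y = 5.
Equation 2: 1x + 3y = 6.
Multiply Eq1 by 1 and Eq2 by 1: 1x + 2y = 5;  1x + 3y = 6.
Subtract: (1)y = 1, so y = 1.
Back-substitute into Eq1: 1x + 2*(1) = 5, so x = 3.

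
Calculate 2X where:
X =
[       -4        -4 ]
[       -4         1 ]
2X =
[       -8        -8 ]
[       -8         2 ]

Scalar multiplication is elementwise: (2X)[i][j] = 2 * X[i][j].
  (2X)[0][0] = 2 * (-4) = -8
  (2X)[0][1] = 2 * (-4) = -8
  (2X)[1][0] = 2 * (-4) = -8
  (2X)[1][1] = 2 * (1) = 2
2X =
[       -8        -8 ]
[       -8         2 ]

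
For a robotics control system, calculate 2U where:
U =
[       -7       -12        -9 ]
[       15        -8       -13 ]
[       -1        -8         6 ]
2U =
[      -14       -24       -18 ]
[       30       -16       -26 ]
[       -2       -16        12 ]

Scalar multiplication is elementwise: (2U)[i][j] = 2 * U[i][j].
  (2U)[0][0] = 2 * (-7) = -14
  (2U)[0][1] = 2 * (-12) = -24
  (2U)[0][2] = 2 * (-9) = -18
  (2U)[1][0] = 2 * (15) = 30
  (2U)[1][1] = 2 * (-8) = -16
  (2U)[1][2] = 2 * (-13) = -26
  (2U)[2][0] = 2 * (-1) = -2
  (2U)[2][1] = 2 * (-8) = -16
  (2U)[2][2] = 2 * (6) = 12
2U =
[      -14       -24       -18 ]
[       30       -16       -26 ]
[       -2       -16        12 ]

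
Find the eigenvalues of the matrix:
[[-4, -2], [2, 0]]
λ = -2 and λ = -2

Characteristic equation: det(A - λI) = 0
λ² - (trace)λ + (det) = 0
λ² - (-4)λ + (4) = 0
λ² + 4λ + 4 = 0
Solving: λ = -2, -2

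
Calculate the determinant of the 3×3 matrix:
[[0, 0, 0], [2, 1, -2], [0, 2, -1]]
0

Expansion along first row:
det = 0·det([[1,-2],[2,-1]]) - 0·det([[2,-2],[0,-1]]) + 0·det([[2,1],[0,2]])
    = 0·(1·-1 - -2·2) - 0·(2·-1 - -2·0) + 0·(2·2 - 1·0)
    = 0·3 - 0·-2 + 0·4
    = 0 + 0 + 0 = 0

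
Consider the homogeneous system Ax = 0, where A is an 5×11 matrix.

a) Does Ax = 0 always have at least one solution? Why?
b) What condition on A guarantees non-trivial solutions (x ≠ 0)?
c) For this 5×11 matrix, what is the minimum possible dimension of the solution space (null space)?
a) Yes, x = 0 is always a solution. b) When A has linearly dependent columns (rank < n). c) Minimum nullity = 6.

a) x = 0 satisfies A·0 = 0, so the zero vector is always a solution.
b) Non-trivial solutions exist iff the columns of A are linearly dependent, equivalently rank(A) < n (the number of columns).
c) By rank-nullity, rank(A) + nullity(A) = n = 11. Since A has only 5 rows, rank(A) ≤ 5, so nullity(A) ≥ 11 - 5 = 6.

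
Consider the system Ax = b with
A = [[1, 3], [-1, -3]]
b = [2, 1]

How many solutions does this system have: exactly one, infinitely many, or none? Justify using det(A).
No solution

det(A) = (1)*(-3) - (3)*(-1) = 0, so A is singular.
The column space of A is span(column 1) = span([1, -1]).
b = [2, 1] is not a scalar multiple of column 1, so b ∉ column space and the system is inconsistent — no solution.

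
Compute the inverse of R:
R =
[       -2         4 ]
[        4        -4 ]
det(R) = -8
R⁻¹ =
[      1/2       1/2 ]
[      1/2       1/4 ]

For a 2×2 matrix R = [[a, b], [c, d]] with det(R) ≠ 0, R⁻¹ = (1/det(R)) * [[d, -b], [-c, a]].
det(R) = (-2)*(-4) - (4)*(4) = 8 - 16 = -8.
R⁻¹ = (1/-8) * [[-4, -4], [-4, -2]].
Dividing each entry by -8 and reducing:
R⁻¹ =
[      1/2       1/2 ]
[      1/2       1/4 ]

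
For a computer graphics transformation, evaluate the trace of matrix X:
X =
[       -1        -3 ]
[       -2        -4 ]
tr(X) = -1 - 4 = -5

The trace of a square matrix is the sum of its diagonal entries.
Diagonal entries of X: X[0][0] = -1, X[1][1] = -4.
tr(X) = -1 - 4 = -5.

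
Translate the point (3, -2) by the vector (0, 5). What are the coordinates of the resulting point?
(3, 3)

Translation by (0, 5):
x' = 3 + 0 = 3
y' = -2 + 5 = 3
Homogeneous matrix: [[1, 0, 0], [0, 1, 5], [0, 0, 1]]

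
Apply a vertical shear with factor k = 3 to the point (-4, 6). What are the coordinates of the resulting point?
(-4, -6)

Shear matrix for vertical shear with factor k = 3:
[[1, 0], [3, 1]]
Result: (-4, 6) → (-4, -6)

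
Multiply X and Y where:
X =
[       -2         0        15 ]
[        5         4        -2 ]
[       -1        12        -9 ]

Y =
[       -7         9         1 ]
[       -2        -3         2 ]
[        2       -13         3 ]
XY =
[       44      -213        43 ]
[      -47        59         7 ]
[      -35        72        -4 ]

Matrix multiplication: (XY)[i][j] = sum over k of X[i][k] * Y[k][j].
  (XY)[0][0] = (-2)*(-7) + (0)*(-2) + (15)*(2) = 44
  (XY)[0][1] = (-2)*(9) + (0)*(-3) + (15)*(-13) = -213
  (XY)[0][2] = (-2)*(1) + (0)*(2) + (15)*(3) = 43
  (XY)[1][0] = (5)*(-7) + (4)*(-2) + (-2)*(2) = -47
  (XY)[1][1] = (5)*(9) + (4)*(-3) + (-2)*(-13) = 59
  (XY)[1][2] = (5)*(1) + (4)*(2) + (-2)*(3) = 7
  (XY)[2][0] = (-1)*(-7) + (12)*(-2) + (-9)*(2) = -35
  (XY)[2][1] = (-1)*(9) + (12)*(-3) + (-9)*(-13) = 72
  (XY)[2][2] = (-1)*(1) + (12)*(2) + (-9)*(3) = -4
XY =
[       44      -213        43 ]
[      -47        59         7 ]
[      -35        72        -4 ]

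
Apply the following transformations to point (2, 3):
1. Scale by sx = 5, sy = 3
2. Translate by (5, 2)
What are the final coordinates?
(15, 11)

Step 1: Scale (2, 3) by (sx, sy) = (5, 3) → (10, 9)
Step 2: Translate by (5, 2) → (15, 11)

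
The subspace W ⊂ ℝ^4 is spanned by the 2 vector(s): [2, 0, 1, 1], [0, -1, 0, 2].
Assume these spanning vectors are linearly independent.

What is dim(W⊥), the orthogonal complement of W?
dim(W⊥) = 2

For any subspace W of ℝ^n, dim(W) + dim(W⊥) = n (the whole-space dimension).
Here the given 2 vectors are linearly independent, so dim(W) = 2.
Thus dim(W⊥) = n - dim(W) = 4 - 2 = 2.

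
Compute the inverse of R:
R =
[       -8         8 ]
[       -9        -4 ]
det(R) = 104
R⁻¹ =
[    -1/26     -1/13 ]
[    9/104     -1/13 ]

For a 2×2 matrix R = [[a, b], [c, d]] with det(R) ≠ 0, R⁻¹ = (1/det(R)) * [[d, -b], [-c, a]].
det(R) = (-8)*(-4) - (8)*(-9) = 32 + 72 = 104.
R⁻¹ = (1/104) * [[-4, -8], [9, -8]].
Dividing each entry by 104 and reducing:
R⁻¹ =
[    -1/26     -1/13 ]
[    9/104     -1/13 ]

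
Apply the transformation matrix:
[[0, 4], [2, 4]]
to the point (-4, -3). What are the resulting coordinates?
(-12, -20)

Matrix multiplication:
[[0, 4], [2, 4]] × [-4, -3]ᵀ
= [0×-4 + 4×-3, 2×-4 + 4×-3]ᵀ
= [-12.0000, -20.0000]ᵀ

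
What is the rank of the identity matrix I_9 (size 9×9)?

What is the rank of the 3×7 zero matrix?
rank(I_9) = 9, rank(0) = 0

The identity I_9 has 9 columns that are the standard basis vectors e_1, …, e_9. These are linearly independent, so all 9 columns are pivots and rank(I_9) = 9.
The 3×7 zero matrix has every entry zero, so every row is the zero row and there are no pivots; rank(0) = 0.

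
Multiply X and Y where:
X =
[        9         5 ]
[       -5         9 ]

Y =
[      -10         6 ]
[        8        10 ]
XY =
[      -50       104 ]
[      122        60 ]

Matrix multiplication: (XY)[i][j] = sum over k of X[i][k] * Y[k][j].
  (XY)[0][0] = (9)*(-10) + (5)*(8) = -50
  (XY)[0][1] = (9)*(6) + (5)*(10) = 104
  (XY)[1][0] = (-5)*(-10) + (9)*(8) = 122
  (XY)[1][1] = (-5)*(6) + (9)*(10) = 60
XY =
[      -50       104 ]
[      122        60 ]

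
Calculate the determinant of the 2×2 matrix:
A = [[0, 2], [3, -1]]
-6

For A = [[a, b], [c, d]], det(A) = a*d - b*c.
det(A) = (0)*(-1) - (2)*(3) = 0 - 6 = -6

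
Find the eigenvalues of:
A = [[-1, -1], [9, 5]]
λ = 2, 2

Solve det(A - λI) = 0. For a 2×2 matrix this is λ² - (trace)λ + det = 0.
trace(A) = -1 + 5 = 4.
det(A) = (-1)*(5) - (-1)*(9) = -5 + 9 = 4.
Characteristic equation: λ² - (4)λ + (4) = 0.
Discriminant: (4)² - 4*(4) = 16 - 16 = 0.
Roots: λ = (4 ± √0) / 2 = 2, 2.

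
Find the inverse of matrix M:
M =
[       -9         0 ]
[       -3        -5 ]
det(M) = 45
M⁻¹ =
[     -1/9         0 ]
[     1/15      -1/5 ]

For a 2×2 matrix M = [[a, b], [c, d]] with det(M) ≠ 0, M⁻¹ = (1/det(M)) * [[d, -b], [-c, a]].
det(M) = (-9)*(-5) - (0)*(-3) = 45 - 0 = 45.
M⁻¹ = (1/45) * [[-5, 0], [3, -9]].
Dividing each entry by 45 and reducing:
M⁻¹ =
[     -1/9         0 ]
[     1/15      -1/5 ]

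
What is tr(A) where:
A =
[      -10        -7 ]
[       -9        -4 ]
tr(A) = -10 - 4 = -14

The trace of a square matrix is the sum of its diagonal entries.
Diagonal entries of A: A[0][0] = -10, A[1][1] = -4.
tr(A) = -10 - 4 = -14.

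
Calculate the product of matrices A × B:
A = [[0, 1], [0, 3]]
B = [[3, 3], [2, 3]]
[[2, 3], [6, 9]]

Matrix multiplication:
C[0][0] = 0×3 + 1×2 = 2
C[0][1] = 0×3 + 1×3 = 3
C[1][0] = 0×3 + 3×2 = 6
C[1][1] = 0×3 + 3×3 = 9
Result: [[2, 3], [6, 9]]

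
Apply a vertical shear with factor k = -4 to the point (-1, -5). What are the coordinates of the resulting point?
(-1, -1)

Shear matrix for vertical shear with factor k = -4:
[[1, 0], [-4, 1]]
Result: (-1, -5) → (-1, -1)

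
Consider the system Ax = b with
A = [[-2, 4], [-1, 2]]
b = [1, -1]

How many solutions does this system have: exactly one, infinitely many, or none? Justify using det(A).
No solution

det(A) = (-2)*(2) - (4)*(-1) = 0, so A is singular.
The column space of A is span(column 1) = span([-2, -1]).
b = [1, -1] is not a scalar multiple of column 1, so b ∉ column space and the system is inconsistent — no solution.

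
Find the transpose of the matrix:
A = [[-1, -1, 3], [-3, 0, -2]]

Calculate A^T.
[[-1, -3], [-1, 0], [3, -2]]

The transpose sends entry (i,j) to (j,i); rows become columns.
Row 0 of A: [-1, -1, 3] -> column 0 of A^T.
Row 1 of A: [-3, 0, -2] -> column 1 of A^T.
A^T = [[-1, -3], [-1, 0], [3, -2]]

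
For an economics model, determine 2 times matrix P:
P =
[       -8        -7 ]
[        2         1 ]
2P =
[      -16       -14 ]
[        4         2 ]

Scalar multiplication is elementwise: (2P)[i][j] = 2 * P[i][j].
  (2P)[0][0] = 2 * (-8) = -16
  (2P)[0][1] = 2 * (-7) = -14
  (2P)[1][0] = 2 * (2) = 4
  (2P)[1][1] = 2 * (1) = 2
2P =
[      -16       -14 ]
[        4         2 ]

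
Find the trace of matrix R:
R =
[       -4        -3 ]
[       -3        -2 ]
tr(R) = -4 - 2 = -6

The trace of a square matrix is the sum of its diagonal entries.
Diagonal entries of R: R[0][0] = -4, R[1][1] = -2.
tr(R) = -4 - 2 = -6.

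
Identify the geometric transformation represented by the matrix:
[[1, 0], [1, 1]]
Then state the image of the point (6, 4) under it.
vertical shear with factor 1; image of (6, 4) is (6, 10)

The matrix [[1, 0], [k, 1]] sends (x, y) to (x, 1x + y), leaving the x-coordinate fixed: a vertical shear.
The matrix [[1, 0], [1, 1]] represents: vertical shear with factor 1.
Applying it to (6, 4): [1·6 + 0·4, 1·6 + 1·4] = (6, 10).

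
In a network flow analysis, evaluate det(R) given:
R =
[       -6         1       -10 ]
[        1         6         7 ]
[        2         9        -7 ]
det(R) = 681

Expand along row 0 (cofactor expansion): det(R) = a*(e*i - f*h) - b*(d*i - f*g) + c*(d*h - e*g), where the 3×3 is [[a, b, c], [d, e, f], [g, h, i]].
Minor M_00 = (6)*(-7) - (7)*(9) = -42 - 63 = -105.
Minor M_01 = (1)*(-7) - (7)*(2) = -7 - 14 = -21.
Minor M_02 = (1)*(9) - (6)*(2) = 9 - 12 = -3.
det(R) = (-6)*(-105) - (1)*(-21) + (-10)*(-3) = 630 + 21 + 30 = 681.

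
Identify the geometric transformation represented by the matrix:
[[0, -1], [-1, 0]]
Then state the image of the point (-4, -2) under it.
reflection across the line y = -x; image of (-4, -2) is (2, 4)

This is a symmetric orthogonal matrix with determinant -1, which characterizes a reflection in ℝ².
The matrix [[0, -1], [-1, 0]] represents: reflection across the line y = -x.
Applying it to (-4, -2): [0·-4 + -1·-2, -1·-4 + 0·-2] = (2, 4).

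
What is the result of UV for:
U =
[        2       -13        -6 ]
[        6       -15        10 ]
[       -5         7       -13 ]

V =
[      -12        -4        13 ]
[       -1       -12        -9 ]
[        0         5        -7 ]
UV =
[      -11       118       185 ]
[      -57       206       143 ]
[       53      -129       -37 ]

Matrix multiplication: (UV)[i][j] = sum over k of U[i][k] * V[k][j].
  (UV)[0][0] = (2)*(-12) + (-13)*(-1) + (-6)*(0) = -11
  (UV)[0][1] = (2)*(-4) + (-13)*(-12) + (-6)*(5) = 118
  (UV)[0][2] = (2)*(13) + (-13)*(-9) + (-6)*(-7) = 185
  (UV)[1][0] = (6)*(-12) + (-15)*(-1) + (10)*(0) = -57
  (UV)[1][1] = (6)*(-4) + (-15)*(-12) + (10)*(5) = 206
  (UV)[1][2] = (6)*(13) + (-15)*(-9) + (10)*(-7) = 143
  (UV)[2][0] = (-5)*(-12) + (7)*(-1) + (-13)*(0) = 53
  (UV)[2][1] = (-5)*(-4) + (7)*(-12) + (-13)*(5) = -129
  (UV)[2][2] = (-5)*(13) + (7)*(-9) + (-13)*(-7) = -37
UV =
[      -11       118       185 ]
[      -57       206       143 ]
[       53      -129       -37 ]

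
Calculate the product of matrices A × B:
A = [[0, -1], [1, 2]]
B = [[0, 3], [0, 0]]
[[0, 0], [0, 3]]

Matrix multiplication:
C[0][0] = 0×0 + -1×0 = 0
C[0][1] = 0×3 + -1×0 = 0
C[1][0] = 1×0 + 2×0 = 0
C[1][1] = 1×3 + 2×0 = 3
Result: [[0, 0], [0, 3]]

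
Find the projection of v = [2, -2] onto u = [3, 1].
[6/5, 2/5]

The projection of v onto u is proj_u(v) = ((v·u) / (u·u)) · u.
v·u = (2)*(3) + (-2)*(1) = 4.
u·u = (3)*(3) + (1)*(1) = 10.
coefficient = 4 / 10 = 2/5.
proj_u(v) = 2/5 · [3, 1] = [6/5, 2/5].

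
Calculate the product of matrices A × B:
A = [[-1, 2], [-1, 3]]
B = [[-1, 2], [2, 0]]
[[5, -2], [7, -2]]

Matrix multiplication:
C[0][0] = -1×-1 + 2×2 = 5
C[0][1] = -1×2 + 2×0 = -2
C[1][0] = -1×-1 + 3×2 = 7
C[1][1] = -1×2 + 3×0 = -2
Result: [[5, -2], [7, -2]]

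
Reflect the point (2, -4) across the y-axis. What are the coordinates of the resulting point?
(-2, -4)

Reflection across y-axis: (2, -4) → (-2, -4)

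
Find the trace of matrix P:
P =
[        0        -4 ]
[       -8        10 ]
tr(P) = 0 + 10 = 10

The trace of a square matrix is the sum of its diagonal entries.
Diagonal entries of P: P[0][0] = 0, P[1][1] = 10.
tr(P) = 0 + 10 = 10.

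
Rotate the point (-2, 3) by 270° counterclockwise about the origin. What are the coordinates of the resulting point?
(3, 2)

Rotation matrix R(θ) = [[cos θ, -sin θ], [sin θ, cos θ]]; for θ = 270°:
R = [[0, 1], [-1, 0]]
Result: R × [-2, 3]ᵀ = [0·-2 + (1)·3, -1·-2 + (0)·3]ᵀ = (3, 2)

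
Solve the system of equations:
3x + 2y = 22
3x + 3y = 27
x = 4, y = 5

Use elimination (row reduction):
Equation 1: 3x + 2y = 22.
Equation 2: 3x + 3y = 27.
Multiply Eq1 by 3 and Eq2 by 3: 9x + 6y = 66;  9x + 9y = 81.
Subtract: (3)y = 15, so y = 5.
Back-substitute into Eq1: 3x + 2*(5) = 22, so x = 4.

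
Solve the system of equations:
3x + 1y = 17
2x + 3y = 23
x = 4, y = 5

Use elimination (row reduction):
Equation 1: 3x + 1y = 17.
Equation 2: 2x + 3y = 23.
Multiply Eq1 by 2 and Eq2 by 3: 6x + 2y = 34;  6x + 9y = 69.
Subtract: (7)y = 35, so y = 5.
Back-substitute into Eq1: 3x + 1*(5) = 17, so x = 4.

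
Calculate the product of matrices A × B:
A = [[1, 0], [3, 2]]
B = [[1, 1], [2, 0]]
[[1, 1], [7, 3]]

Matrix multiplication:
C[0][0] = 1×1 + 0×2 = 1
C[0][1] = 1×1 + 0×0 = 1
C[1][0] = 3×1 + 2×2 = 7
C[1][1] = 3×1 + 2×0 = 3
Result: [[1, 1], [7, 3]]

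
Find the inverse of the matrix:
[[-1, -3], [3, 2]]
[[2/7, 3/7], [-3/7, -1/7]]

For [[a,b],[c,d]], inverse = (1/det)·[[d,-b],[-c,a]]
det = -1·2 - -3·3 = 7
Inverse = (1/7)·[[2, 3], [-3, -1]]
        = [[2/7, 3/7], [-3/7, -1/7]]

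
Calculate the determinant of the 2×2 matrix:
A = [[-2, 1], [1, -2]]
3

For A = [[a, b], [c, d]], det(A) = a*d - b*c.
det(A) = (-2)*(-2) - (1)*(1) = 4 - 1 = 3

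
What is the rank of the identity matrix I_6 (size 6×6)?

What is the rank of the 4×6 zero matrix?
rank(I_6) = 6, rank(0) = 0

The identity I_6 has 6 columns that are the standard basis vectors e_1, …, e_6. These are linearly independent, so all 6 columns are pivots and rank(I_6) = 6.
The 4×6 zero matrix has every entry zero, so every row is the zero row and there are no pivots; rank(0) = 0.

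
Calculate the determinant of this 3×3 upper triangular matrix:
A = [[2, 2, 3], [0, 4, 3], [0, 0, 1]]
8

The determinant of a triangular matrix is the product of its diagonal entries (the off-diagonal entries above the diagonal do not affect it).
det(A) = (2) * (4) * (1) = 8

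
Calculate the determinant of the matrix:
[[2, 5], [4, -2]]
-24

For a 2×2 matrix [[a, b], [c, d]], det = ad - bc
det = (2)(-2) - (5)(4) = -4 - 20 = -24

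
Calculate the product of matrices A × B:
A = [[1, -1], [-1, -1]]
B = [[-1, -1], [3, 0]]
[[-4, -1], [-2, 1]]

Matrix multiplication:
C[0][0] = 1×-1 + -1×3 = -4
C[0][1] = 1×-1 + -1×0 = -1
C[1][0] = -1×-1 + -1×3 = -2
C[1][1] = -1×-1 + -1×0 = 1
Result: [[-4, -1], [-2, 1]]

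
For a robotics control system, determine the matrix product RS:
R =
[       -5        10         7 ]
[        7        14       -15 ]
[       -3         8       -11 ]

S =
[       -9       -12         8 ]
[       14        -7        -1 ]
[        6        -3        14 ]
RS =
[      227       -31        48 ]
[       43      -137      -168 ]
[       73        13      -186 ]

Matrix multiplication: (RS)[i][j] = sum over k of R[i][k] * S[k][j].
  (RS)[0][0] = (-5)*(-9) + (10)*(14) + (7)*(6) = 227
  (RS)[0][1] = (-5)*(-12) + (10)*(-7) + (7)*(-3) = -31
  (RS)[0][2] = (-5)*(8) + (10)*(-1) + (7)*(14) = 48
  (RS)[1][0] = (7)*(-9) + (14)*(14) + (-15)*(6) = 43
  (RS)[1][1] = (7)*(-12) + (14)*(-7) + (-15)*(-3) = -137
  (RS)[1][2] = (7)*(8) + (14)*(-1) + (-15)*(14) = -168
  (RS)[2][0] = (-3)*(-9) + (8)*(14) + (-11)*(6) = 73
  (RS)[2][1] = (-3)*(-12) + (8)*(-7) + (-11)*(-3) = 13
  (RS)[2][2] = (-3)*(8) + (8)*(-1) + (-11)*(14) = -186
RS =
[      227       -31        48 ]
[       43      -137      -168 ]
[       73        13      -186 ]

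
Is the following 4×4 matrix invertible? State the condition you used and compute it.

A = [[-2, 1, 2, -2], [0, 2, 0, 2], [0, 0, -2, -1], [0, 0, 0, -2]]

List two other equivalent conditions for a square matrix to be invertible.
Yes, invertible; det(A) = -16 ≠ 0. Equivalent conditions: rank(A) = 4; Ax = 0 has only the trivial solution; 0 is not an eigenvalue; the columns of A are linearly independent.

To check invertibility, compute det(A).
The given matrix is triangular, so det(A) equals the product of its diagonal entries = -16 ≠ 0.
Since det(A) ≠ 0, A is invertible.
Equivalent conditions for a square matrix A to be invertible:
- rank(A) = 4 (full rank).
- The homogeneous system Ax = 0 has only the trivial solution x = 0.
- 0 is not an eigenvalue of A.
- The columns (equivalently rows) of A are linearly independent.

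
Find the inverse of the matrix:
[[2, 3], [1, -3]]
[[1/3, 1/3], [1/9, -2/9]]

For [[a,b],[c,d]], inverse = (1/det)·[[d,-b],[-c,a]]
det = 2·-3 - 3·1 = -9
Inverse = (1/-9)·[[-3, -3], [-1, 2]]
        = [[1/3, 1/3], [1/9, -2/9]]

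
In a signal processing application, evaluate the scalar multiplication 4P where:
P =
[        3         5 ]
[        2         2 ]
4P =
[       12        20 ]
[        8         8 ]

Scalar multiplication is elementwise: (4P)[i][j] = 4 * P[i][j].
  (4P)[0][0] = 4 * (3) = 12
  (4P)[0][1] = 4 * (5) = 20
  (4P)[1][0] = 4 * (2) = 8
  (4P)[1][1] = 4 * (2) = 8
4P =
[       12        20 ]
[        8         8 ]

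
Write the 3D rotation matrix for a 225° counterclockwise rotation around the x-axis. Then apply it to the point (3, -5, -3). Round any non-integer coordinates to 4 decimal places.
R = [[1, 0, 0], [0, -√2/2, √2/2], [0, -√2/2, -√2/2]]; R·(3, -5, -3) = (3.0000, 1.4142, 5.6569)

Rotation matrix for 225° around x-axis:
cos(225°) = -√2/2, sin(225°) = -√2/2
R = [[1, 0, 0], [0, -√2/2, √2/2], [0, -√2/2, -√2/2]]
Apply to (3, -5, -3): R·[3, -5, -3]ᵀ = (3.0000, 1.4142, 5.6569)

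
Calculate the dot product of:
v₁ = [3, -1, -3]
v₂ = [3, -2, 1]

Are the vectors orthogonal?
8, No

The dot product is the sum of products of corresponding components.
v₁·v₂ = (3)*(3) + (-1)*(-2) + (-3)*(1) = 9 + 2 - 3 = 8.
Two vectors are orthogonal iff their dot product is 0; here the dot product is 8, so the vectors are not orthogonal.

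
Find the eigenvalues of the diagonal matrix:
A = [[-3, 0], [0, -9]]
λ₁ = -3, λ₂ = -9

The characteristic polynomial of A is det(A - λI) = (-3 - λ)(-9 - λ) = 0.
The roots are λ = -3 and λ = -9, so the eigenvalues are the diagonal entries.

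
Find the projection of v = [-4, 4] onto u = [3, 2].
[-12/13, -8/13]

The projection of v onto u is proj_u(v) = ((v·u) / (u·u)) · u.
v·u = (-4)*(3) + (4)*(2) = -4.
u·u = (3)*(3) + (2)*(2) = 13.
coefficient = -4 / 13 = -4/13.
proj_u(v) = -4/13 · [3, 2] = [-12/13, -8/13].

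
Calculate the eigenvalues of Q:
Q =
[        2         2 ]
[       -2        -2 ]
λ = 0, 0

Solve det(Q - λI) = 0. For a 2×2 matrix the characteristic equation is λ² - (trace)λ + det = 0.
trace(Q) = a + d = 2 - 2 = 0.
det(Q) = a*d - b*c = (2)*(-2) - (2)*(-2) = -4 + 4 = 0.
Characteristic equation: λ² - (0)λ + (0) = 0.
Discriminant = (0)² - 4*(0) = 0 - 0 = 0.
λ = (0 ± √0) / 2 = (0 ± 0) / 2 = 0, 0.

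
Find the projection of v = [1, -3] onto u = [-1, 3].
[1, -3]

The projection of v onto u is proj_u(v) = ((v·u) / (u·u)) · u.
v·u = (1)*(-1) + (-3)*(3) = -10.
u·u = (-1)*(-1) + (3)*(3) = 10.
coefficient = -10 / 10 = -1.
proj_u(v) = -1 · [-1, 3] = [1, -3].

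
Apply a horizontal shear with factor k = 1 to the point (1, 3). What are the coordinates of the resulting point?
(4, 3)

Shear matrix for horizontal shear with factor k = 1:
[[1, 1], [0, 1]]
Result: (1, 3) → (4, 3)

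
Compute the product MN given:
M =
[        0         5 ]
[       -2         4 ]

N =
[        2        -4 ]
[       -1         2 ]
MN =
[       -5        10 ]
[       -8        16 ]

Matrix multiplication: (MN)[i][j] = sum over k of M[i][k] * N[k][j].
  (MN)[0][0] = (0)*(2) + (5)*(-1) = -5
  (MN)[0][1] = (0)*(-4) + (5)*(2) = 10
  (MN)[1][0] = (-2)*(2) + (4)*(-1) = -8
  (MN)[1][1] = (-2)*(-4) + (4)*(2) = 16
MN =
[       -5        10 ]
[       -8        16 ]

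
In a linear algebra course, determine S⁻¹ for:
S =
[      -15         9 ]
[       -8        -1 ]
det(S) = 87
S⁻¹ =
[    -1/87     -3/29 ]
[     8/87     -5/29 ]

For a 2×2 matrix S = [[a, b], [c, d]] with det(S) ≠ 0, S⁻¹ = (1/det(S)) * [[d, -b], [-c, a]].
det(S) = (-15)*(-1) - (9)*(-8) = 15 + 72 = 87.
S⁻¹ = (1/87) * [[-1, -9], [8, -15]].
Dividing each entry by 87 and reducing:
S⁻¹ =
[    -1/87     -3/29 ]
[     8/87     -5/29 ]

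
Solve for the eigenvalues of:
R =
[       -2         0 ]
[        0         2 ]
λ = -2, 2

Solve det(R - λI) = 0. For a 2×2 matrix the characteristic equation is λ² - (trace)λ + det = 0.
trace(R) = a + d = -2 + 2 = 0.
det(R) = a*d - b*c = (-2)*(2) - (0)*(0) = -4 - 0 = -4.
Characteristic equation: λ² - (0)λ + (-4) = 0.
Discriminant = (0)² - 4*(-4) = 0 + 16 = 16.
λ = (0 ± √16) / 2 = (0 ± 4) / 2 = -2, 2.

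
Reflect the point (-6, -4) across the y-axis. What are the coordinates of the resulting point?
(6, -4)

Reflection across y-axis: (-6, -4) → (6, -4)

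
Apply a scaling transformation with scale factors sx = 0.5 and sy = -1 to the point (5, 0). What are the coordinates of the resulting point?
(2.5, 0)

Scaling matrix:
[[0.50, 0], [0, -1]]
Result: (5 × 0.5, 0 × -1) = (2.5, 0)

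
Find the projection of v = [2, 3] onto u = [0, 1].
[0, 3]

The projection of v onto u is proj_u(v) = ((v·u) / (u·u)) · u.
v·u = (2)*(0) + (3)*(1) = 3.
u·u = (0)*(0) + (1)*(1) = 1.
coefficient = 3 / 1 = 3.
proj_u(v) = 3 · [0, 1] = [0, 3].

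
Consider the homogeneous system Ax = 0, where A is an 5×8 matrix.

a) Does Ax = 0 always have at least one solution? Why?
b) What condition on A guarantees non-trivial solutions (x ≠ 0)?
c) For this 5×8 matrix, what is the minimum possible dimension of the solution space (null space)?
a) Yes, x = 0 is always a solution. b) When A has linearly dependent columns (rank < n). c) Minimum nullity = 3.

a) x = 0 satisfies A·0 = 0, so the zero vector is always a solution.
b) Non-trivial solutions exist iff the columns of A are linearly dependent, equivalently rank(A) < n (the number of columns).
c) By rank-nullity, rank(A) + nullity(A) = n = 8. Since A has only 5 rows, rank(A) ≤ 5, so nullity(A) ≥ 8 - 5 = 3.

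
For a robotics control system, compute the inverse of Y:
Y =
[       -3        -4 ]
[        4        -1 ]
det(Y) = 19
Y⁻¹ =
[    -1/19      4/19 ]
[    -4/19     -3/19 ]

For a 2×2 matrix Y = [[a, b], [c, d]] with det(Y) ≠ 0, Y⁻¹ = (1/det(Y)) * [[d, -b], [-c, a]].
det(Y) = (-3)*(-1) - (-4)*(4) = 3 + 16 = 19.
Y⁻¹ = (1/19) * [[-1, 4], [-4, -3]].
Dividing each entry by 19 and reducing:
Y⁻¹ =
[    -1/19      4/19 ]
[    -4/19     -3/19 ]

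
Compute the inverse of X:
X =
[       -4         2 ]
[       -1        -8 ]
det(X) = 34
X⁻¹ =
[    -4/17     -1/17 ]
[     1/34     -2/17 ]

For a 2×2 matrix X = [[a, b], [c, d]] with det(X) ≠ 0, X⁻¹ = (1/det(X)) * [[d, -b], [-c, a]].
det(X) = (-4)*(-8) - (2)*(-1) = 32 + 2 = 34.
X⁻¹ = (1/34) * [[-8, -2], [1, -4]].
Dividing each entry by 34 and reducing:
X⁻¹ =
[    -4/17     -1/17 ]
[     1/34     -2/17 ]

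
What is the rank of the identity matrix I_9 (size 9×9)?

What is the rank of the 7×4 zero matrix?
rank(I_9) = 9, rank(0) = 0

The identity I_9 has 9 columns that are the standard basis vectors e_1, …, e_9. These are linearly independent, so all 9 columns are pivots and rank(I_9) = 9.
The 7×4 zero matrix has every entry zero, so every row is the zero row and there are no pivots; rank(0) = 0.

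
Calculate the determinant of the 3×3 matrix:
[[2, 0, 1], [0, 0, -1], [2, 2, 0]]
4

Expansion along first row:
det = 2·det([[0,-1],[2,0]]) - 0·det([[0,-1],[2,0]]) + 1·det([[0,0],[2,2]])
    = 2·(0·0 - -1·2) - 0·(0·0 - -1·2) + 1·(0·2 - 0·2)
    = 2·2 - 0·2 + 1·0
    = 4 + 0 + 0 = 4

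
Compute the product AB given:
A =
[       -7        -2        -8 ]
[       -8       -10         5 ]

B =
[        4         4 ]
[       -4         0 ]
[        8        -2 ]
AB =
[      -84       -12 ]
[       48       -42 ]

Matrix multiplication: (AB)[i][j] = sum over k of A[i][k] * B[k][j].
  (AB)[0][0] = (-7)*(4) + (-2)*(-4) + (-8)*(8) = -84
  (AB)[0][1] = (-7)*(4) + (-2)*(0) + (-8)*(-2) = -12
  (AB)[1][0] = (-8)*(4) + (-10)*(-4) + (5)*(8) = 48
  (AB)[1][1] = (-8)*(4) + (-10)*(0) + (5)*(-2) = -42
AB =
[      -84       -12 ]
[       48       -42 ]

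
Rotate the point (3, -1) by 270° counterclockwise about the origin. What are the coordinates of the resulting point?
(-1, -3)

Rotation matrix R(θ) = [[cos θ, -sin θ], [sin θ, cos θ]]; for θ = 270°:
R = [[0, 1], [-1, 0]]
Result: R × [3, -1]ᵀ = [0·3 + (1)·-1, -1·3 + (0)·-1]ᵀ = (-1, -3)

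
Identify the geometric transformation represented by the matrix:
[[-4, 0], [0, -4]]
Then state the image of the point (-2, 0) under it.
uniform scaling by factor -4; image of (-2, 0) is (8, 0)

This is a diagonal matrix with equal entries -4, so it scales both axes by the same factor -4.
The matrix [[-4, 0], [0, -4]] represents: uniform scaling by factor -4.
Applying it to (-2, 0): [-4·-2 + 0·0, 0·-2 + -4·0] = (8, 0).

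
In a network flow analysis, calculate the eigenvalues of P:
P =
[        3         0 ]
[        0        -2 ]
λ = -2, 3

Solve det(P - λI) = 0. For a 2×2 matrix the characteristic equation is λ² - (trace)λ + det = 0.
trace(P) = a + d = 3 - 2 = 1.
det(P) = a*d - b*c = (3)*(-2) - (0)*(0) = -6 - 0 = -6.
Characteristic equation: λ² - (1)λ + (-6) = 0.
Discriminant = (1)² - 4*(-6) = 1 + 24 = 25.
λ = (1 ± √25) / 2 = (1 ± 5) / 2 = -2, 3.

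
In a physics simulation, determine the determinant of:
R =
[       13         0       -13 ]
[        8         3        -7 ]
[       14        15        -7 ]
det(R) = 78

Expand along row 0 (cofactor expansion): det(R) = a*(e*i - f*h) - b*(d*i - f*g) + c*(d*h - e*g), where the 3×3 is [[a, b, c], [d, e, f], [g, h, i]].
Minor M_00 = (3)*(-7) - (-7)*(15) = -21 + 105 = 84.
Minor M_01 = (8)*(-7) - (-7)*(14) = -56 + 98 = 42.
Minor M_02 = (8)*(15) - (3)*(14) = 120 - 42 = 78.
det(R) = (13)*(84) - (0)*(42) + (-13)*(78) = 1092 + 0 - 1014 = 78.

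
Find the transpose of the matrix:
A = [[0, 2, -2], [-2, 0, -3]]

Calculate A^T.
[[0, -2], [2, 0], [-2, -3]]

The transpose sends entry (i,j) to (j,i); rows become columns.
Row 0 of A: [0, 2, -2] -> column 0 of A^T.
Row 1 of A: [-2, 0, -3] -> column 1 of A^T.
A^T = [[0, -2], [2, 0], [-2, -3]]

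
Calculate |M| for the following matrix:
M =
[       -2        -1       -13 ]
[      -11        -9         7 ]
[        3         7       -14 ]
det(M) = 629

Expand along row 0 (cofactor expansion): det(M) = a*(e*i - f*h) - b*(d*i - f*g) + c*(d*h - e*g), where the 3×3 is [[a, b, c], [d, e, f], [g, h, i]].
Minor M_00 = (-9)*(-14) - (7)*(7) = 126 - 49 = 77.
Minor M_01 = (-11)*(-14) - (7)*(3) = 154 - 21 = 133.
Minor M_02 = (-11)*(7) - (-9)*(3) = -77 + 27 = -50.
det(M) = (-2)*(77) - (-1)*(133) + (-13)*(-50) = -154 + 133 + 650 = 629.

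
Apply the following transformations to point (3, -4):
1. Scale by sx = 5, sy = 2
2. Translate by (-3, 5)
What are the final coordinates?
(12, -3)

Step 1: Scale (3, -4) by (sx, sy) = (5, 2) → (15, -8)
Step 2: Translate by (-3, 5) → (12, -3)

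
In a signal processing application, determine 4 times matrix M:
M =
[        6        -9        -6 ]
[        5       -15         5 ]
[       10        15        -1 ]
4M =
[       24       -36       -24 ]
[       20       -60        20 ]
[       40        60        -4 ]

Scalar multiplication is elementwise: (4M)[i][j] = 4 * M[i][j].
  (4M)[0][0] = 4 * (6) = 24
  (4M)[0][1] = 4 * (-9) = -36
  (4M)[0][2] = 4 * (-6) = -24
  (4M)[1][0] = 4 * (5) = 20
  (4M)[1][1] = 4 * (-15) = -60
  (4M)[1][2] = 4 * (5) = 20
  (4M)[2][0] = 4 * (10) = 40
  (4M)[2][1] = 4 * (15) = 60
  (4M)[2][2] = 4 * (-1) = -4
4M =
[       24       -36       -24 ]
[       20       -60        20 ]
[       40        60        -4 ]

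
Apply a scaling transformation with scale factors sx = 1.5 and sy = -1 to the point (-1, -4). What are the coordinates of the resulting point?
(-1.5, 4)

Scaling matrix:
[[1.50, 0], [0, -1]]
Result: (-1 × 1.5, -4 × -1) = (-1.5, 4)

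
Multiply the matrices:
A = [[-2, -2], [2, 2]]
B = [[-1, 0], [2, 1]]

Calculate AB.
[[-2, -2], [2, 2]]

Each entry (i,j) of AB = sum over k of A[i][k]*B[k][j].
(AB)[0][0] = (-2)*(-1) + (-2)*(2) = -2
(AB)[0][1] = (-2)*(0) + (-2)*(1) = -2
(AB)[1][0] = (2)*(-1) + (2)*(2) = 2
(AB)[1][1] = (2)*(0) + (2)*(1) = 2
AB = [[-2, -2], [2, 2]]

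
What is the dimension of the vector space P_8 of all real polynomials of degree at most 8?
Dimension = 9

A polynomial of degree at most 8 can be written as a₀ + a₁x + a₂x² + … + a_8x^8, with 9 free coefficients a₀, …, a_8.
The set {1, x, x², …, x^8} is a basis: it spans P_8 (every such polynomial is a linear combination of these) and is linearly independent (a polynomial is zero iff all its coefficients are zero).
Therefore dim(P_8) = 8 + 1 = 9.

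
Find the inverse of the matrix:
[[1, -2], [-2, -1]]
[[1/5, -2/5], [-2/5, -1/5]]

For [[a,b],[c,d]], inverse = (1/det)·[[d,-b],[-c,a]]
det = 1·-1 - -2·-2 = -5
Inverse = (1/-5)·[[-1, 2], [2, 1]]
        = [[1/5, -2/5], [-2/5, -1/5]]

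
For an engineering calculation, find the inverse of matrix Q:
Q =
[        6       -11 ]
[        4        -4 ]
det(Q) = 20
Q⁻¹ =
[     -1/5     11/20 ]
[     -1/5      3/10 ]

For a 2×2 matrix Q = [[a, b], [c, d]] with det(Q) ≠ 0, Q⁻¹ = (1/det(Q)) * [[d, -b], [-c, a]].
det(Q) = (6)*(-4) - (-11)*(4) = -24 + 44 = 20.
Q⁻¹ = (1/20) * [[-4, 11], [-4, 6]].
Dividing each entry by 20 and reducing:
Q⁻¹ =
[     -1/5     11/20 ]
[     -1/5      3/10 ]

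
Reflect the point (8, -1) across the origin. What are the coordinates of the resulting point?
(-8, 1)

Reflection across origin: (8, -1) → (-8, 1)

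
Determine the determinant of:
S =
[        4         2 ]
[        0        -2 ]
det(S) = -8

For a 2×2 matrix [[a, b], [c, d]], det = a*d - b*c.
det(S) = (4)*(-2) - (2)*(0) = -8 - 0 = -8.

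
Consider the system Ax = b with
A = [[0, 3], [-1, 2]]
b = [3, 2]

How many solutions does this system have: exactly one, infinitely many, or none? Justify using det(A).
Exactly one solution

Compute det(A) = (0)*(2) - (3)*(-1) = 3.
Because det(A) ≠ 0, A is invertible and Ax = b has a unique solution for every b (here x = A⁻¹ b).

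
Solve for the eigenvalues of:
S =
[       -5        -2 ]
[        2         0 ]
λ = -4, -1

Solve det(S - λI) = 0. For a 2×2 matrix the characteristic equation is λ² - (trace)λ + det = 0.
trace(S) = a + d = -5 + 0 = -5.
det(S) = a*d - b*c = (-5)*(0) - (-2)*(2) = 0 + 4 = 4.
Characteristic equation: λ² - (-5)λ + (4) = 0.
Discriminant = (-5)² - 4*(4) = 25 - 16 = 9.
λ = (-5 ± √9) / 2 = (-5 ± 3) / 2 = -4, -1.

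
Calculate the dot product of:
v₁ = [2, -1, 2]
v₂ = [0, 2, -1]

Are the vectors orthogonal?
-4, No

The dot product is the sum of products of corresponding components.
v₁·v₂ = (2)*(0) + (-1)*(2) + (2)*(-1) = 0 - 2 - 2 = -4.
Two vectors are orthogonal iff their dot product is 0; here the dot product is -4, so the vectors are not orthogonal.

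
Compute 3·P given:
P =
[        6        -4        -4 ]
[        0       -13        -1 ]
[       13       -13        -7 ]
3P =
[       18       -12       -12 ]
[        0       -39        -3 ]
[       39       -39       -21 ]

Scalar multiplication is elementwise: (3P)[i][j] = 3 * P[i][j].
  (3P)[0][0] = 3 * (6) = 18
  (3P)[0][1] = 3 * (-4) = -12
  (3P)[0][2] = 3 * (-4) = -12
  (3P)[1][0] = 3 * (0) = 0
  (3P)[1][1] = 3 * (-13) = -39
  (3P)[1][2] = 3 * (-1) = -3
  (3P)[2][0] = 3 * (13) = 39
  (3P)[2][1] = 3 * (-13) = -39
  (3P)[2][2] = 3 * (-7) = -21
3P =
[       18       -12       -12 ]
[        0       -39        -3 ]
[       39       -39       -21 ]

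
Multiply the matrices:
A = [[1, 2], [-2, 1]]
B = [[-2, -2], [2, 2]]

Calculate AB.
[[2, 2], [6, 6]]

Each entry (i,j) of AB = sum over k of A[i][k]*B[k][j].
(AB)[0][0] = (1)*(-2) + (2)*(2) = 2
(AB)[0][1] = (1)*(-2) + (2)*(2) = 2
(AB)[1][0] = (-2)*(-2) + (1)*(2) = 6
(AB)[1][1] = (-2)*(-2) + (1)*(2) = 6
AB = [[2, 2], [6, 6]]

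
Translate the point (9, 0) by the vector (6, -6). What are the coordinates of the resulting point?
(15, -6)

Translation by (6, -6):
x' = 9 + 6 = 15
y' = 0 + -6 = -6
Homogeneous matrix: [[1, 0, 6], [0, 1, -6], [0, 0, 1]]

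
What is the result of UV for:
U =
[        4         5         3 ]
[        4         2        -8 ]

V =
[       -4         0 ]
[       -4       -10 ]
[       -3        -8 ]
UV =
[      -45       -74 ]
[        0        44 ]

Matrix multiplication: (UV)[i][j] = sum over k of U[i][k] * V[k][j].
  (UV)[0][0] = (4)*(-4) + (5)*(-4) + (3)*(-3) = -45
  (UV)[0][1] = (4)*(0) + (5)*(-10) + (3)*(-8) = -74
  (UV)[1][0] = (4)*(-4) + (2)*(-4) + (-8)*(-3) = 0
  (UV)[1][1] = (4)*(0) + (2)*(-10) + (-8)*(-8) = 44
UV =
[      -45       -74 ]
[        0        44 ]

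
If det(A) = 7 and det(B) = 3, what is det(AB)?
21

Use the multiplicative property of determinants: det(AB) = det(A)*det(B).
det(AB) = (7)*(3) = 21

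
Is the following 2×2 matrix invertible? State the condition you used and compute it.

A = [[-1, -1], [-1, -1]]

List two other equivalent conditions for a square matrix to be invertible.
No, not invertible; det(A) = 0 (two rows are equal, so the rows are linearly dependent). Equivalent conditions (failing for this A): rank(A) < 2; Ax = 0 has non-trivial solutions; 0 is an eigenvalue; the columns are linearly dependent.

To check invertibility, compute det(A).
In this matrix, row 0 and the last row are identical, so one row is a scalar multiple of another and the rows are linearly dependent.
A matrix with linearly dependent rows has det = 0 and is not invertible.
Equivalent failed conditions:
- rank(A) < 2.
- Ax = 0 has non-trivial solutions.
- 0 is an eigenvalue.
- The columns are linearly dependent.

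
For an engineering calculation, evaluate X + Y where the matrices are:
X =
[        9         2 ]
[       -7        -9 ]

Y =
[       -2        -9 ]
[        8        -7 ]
X + Y =
[        7        -7 ]
[        1       -16 ]

Matrix addition is elementwise: (X+Y)[i][j] = X[i][j] + Y[i][j].
  (X+Y)[0][0] = (9) + (-2) = 7
  (X+Y)[0][1] = (2) + (-9) = -7
  (X+Y)[1][0] = (-7) + (8) = 1
  (X+Y)[1][1] = (-9) + (-7) = -16
X + Y =
[        7        -7 ]
[        1       -16 ]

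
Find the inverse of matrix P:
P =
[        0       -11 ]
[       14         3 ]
det(P) = 154
P⁻¹ =
[    3/154      1/14 ]
[    -1/11         0 ]

For a 2×2 matrix P = [[a, b], [c, d]] with det(P) ≠ 0, P⁻¹ = (1/det(P)) * [[d, -b], [-c, a]].
det(P) = (0)*(3) - (-11)*(14) = 0 + 154 = 154.
P⁻¹ = (1/154) * [[3, 11], [-14, 0]].
Dividing each entry by 154 and reducing:
P⁻¹ =
[    3/154      1/14 ]
[    -1/11         0 ]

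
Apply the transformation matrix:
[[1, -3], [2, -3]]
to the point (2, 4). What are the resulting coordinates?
(-10, -8)

Matrix multiplication:
[[1, -3], [2, -3]] × [2, 4]ᵀ
= [1×2 + -3×4, 2×2 + -3×4]ᵀ
= [-10.0000, -8.0000]ᵀ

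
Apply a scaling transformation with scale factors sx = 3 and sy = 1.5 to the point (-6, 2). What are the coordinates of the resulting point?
(-18, 3.0)

Scaling matrix:
[[3, 0], [0, 1.50]]
Result: (-6 × 3, 2 × 1.5) = (-18, 3.0)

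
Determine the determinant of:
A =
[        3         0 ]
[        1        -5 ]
det(A) = -15

For a 2×2 matrix [[a, b], [c, d]], det = a*d - b*c.
det(A) = (3)*(-5) - (0)*(1) = -15 - 0 = -15.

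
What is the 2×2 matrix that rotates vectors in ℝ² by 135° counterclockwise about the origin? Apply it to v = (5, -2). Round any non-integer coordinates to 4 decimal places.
R = [[-√2/2, -√2/2], [√2/2, -√2/2]]; R·v = (-2.1213, 4.9497)

A counterclockwise rotation by angle θ in ℝ² has matrix R(θ) = [[cos θ, -sin θ], [sin θ, cos θ]].
For θ = 135°: cos θ = -√2/2, sin θ = √2/2.
R(135°) = [[-√2/2, -√2/2], [√2/2, -√2/2]].
R·v = [-√2/2·5 + (-√2/2)·-2, √2/2·5 + -√2/2·-2] = (-2.1213, 4.9497).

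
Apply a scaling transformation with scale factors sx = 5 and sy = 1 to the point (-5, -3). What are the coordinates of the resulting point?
(-25, -3)

Scaling matrix:
[[5, 0], [0, 1]]
Result: (-5 × 5, -3 × 1) = (-25, -3)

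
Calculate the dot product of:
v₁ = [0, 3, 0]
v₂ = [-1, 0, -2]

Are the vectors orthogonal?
0, Yes

The dot product is the sum of products of corresponding components.
v₁·v₂ = (0)*(-1) + (3)*(0) + (0)*(-2) = 0 + 0 + 0 = 0.
Two vectors are orthogonal iff their dot product is 0; here the dot product is 0, so the vectors are orthogonal.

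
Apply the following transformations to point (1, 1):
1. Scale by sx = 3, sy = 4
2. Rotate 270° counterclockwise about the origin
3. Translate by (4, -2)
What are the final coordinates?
(8, -5)

Step 1: Scale → (3, 4)
Step 2: Rotate 270° → (4, -3)
Step 3: Translate → (8, -5)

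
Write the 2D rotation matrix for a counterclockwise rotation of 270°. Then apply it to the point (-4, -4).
R = [[0, 1], [-1, 0]]; R·(-4, -4) = (-4, 4)

Rotation matrix formula: R(θ) = [[cos θ, -sin θ], [sin θ, cos θ]]
For θ = 270°:
cos(270°) = 0
sin(270°) = -1
R = [[0, 1], [-1, 0]]
Apply to (-4, -4): [0·-4 + (1)·-4, -1·-4 + 0·-4] = (-4, 4)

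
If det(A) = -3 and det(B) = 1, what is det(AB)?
-3

Use the multiplicative property of determinants: det(AB) = det(A)*det(B).
det(AB) = (-3)*(1) = -3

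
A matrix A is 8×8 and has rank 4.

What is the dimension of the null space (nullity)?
4

The rank-nullity theorem for an m×n matrix states:
rank(A) + nullity(A) = n (the number of columns).
Here n = 8 and rank(A) = 4, so nullity(A) = 8 - 4 = 4.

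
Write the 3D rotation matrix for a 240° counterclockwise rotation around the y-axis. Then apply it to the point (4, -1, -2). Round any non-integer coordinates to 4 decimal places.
R = [[-1/2, 0, -√3/2], [0, 1, 0], [√3/2, 0, -1/2]]; R·(4, -1, -2) = (-0.2679, -1.0000, 4.4641)

Rotation matrix for 240° around y-axis:
cos(240°) = -1/2, sin(240°) = -√3/2
R = [[-1/2, 0, -√3/2], [0, 1, 0], [√3/2, 0, -1/2]]
Apply to (4, -1, -2): R·[4, -1, -2]ᵀ = (-0.2679, -1.0000, 4.4641)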